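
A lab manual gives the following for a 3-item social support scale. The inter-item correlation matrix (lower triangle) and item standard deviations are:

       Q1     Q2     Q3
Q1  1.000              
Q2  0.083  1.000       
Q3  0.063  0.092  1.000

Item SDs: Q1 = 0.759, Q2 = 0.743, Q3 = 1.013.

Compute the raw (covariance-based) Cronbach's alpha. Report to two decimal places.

Σσ²ᵢ = 0.759² + 0.743² + 1.013² = 2.1543
Covariances σ_ij = r_ij · s_i · s_j:
  σ(Q1,Q2) = 0.083 × 0.759 × 0.743 = 0.0468
  σ(Q1,Q3) = 0.063 × 0.759 × 1.013 = 0.0484
  σ(Q2,Q3) = 0.092 × 0.743 × 1.013 = 0.0692
σ²_T = Σσ²ᵢ + 2·Σσ_ij = 2.1543 + 2 × 0.1644 = 2.4831
α = (3/2)·(1 − 2.1543/2.4831) = 0.20

Cronbach's alpha = 0.20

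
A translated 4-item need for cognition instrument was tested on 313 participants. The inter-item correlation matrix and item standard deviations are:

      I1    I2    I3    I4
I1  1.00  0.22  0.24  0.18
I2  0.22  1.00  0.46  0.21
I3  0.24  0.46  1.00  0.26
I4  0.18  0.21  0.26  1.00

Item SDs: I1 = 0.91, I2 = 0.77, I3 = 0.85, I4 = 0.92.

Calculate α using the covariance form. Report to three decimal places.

Σσ²ᵢ = 0.91² + 0.77² + 0.85² + 0.92² = 2.9899
Covariances σ_ij = r_ij · s_i · s_j:
  σ(I1,I2) = 0.22 × 0.91 × 0.77 = 0.1542
  σ(I1,I3) = 0.24 × 0.91 × 0.85 = 0.1856
  σ(I1,I4) = 0.18 × 0.91 × 0.92 = 0.1507
  σ(I2,I3) = 0.46 × 0.77 × 0.85 = 0.3011
  σ(I2,I4) = 0.21 × 0.77 × 0.92 = 0.1488
  σ(I3,I4) = 0.26 × 0.85 × 0.92 = 0.2033
σ²_T = Σσ²ᵢ + 2·Σσ_ij = 2.9899 + 2 × 1.1437 = 5.2773
α = (4/3)·(1 − 2.9899/5.2773) = 0.578

α = 0.578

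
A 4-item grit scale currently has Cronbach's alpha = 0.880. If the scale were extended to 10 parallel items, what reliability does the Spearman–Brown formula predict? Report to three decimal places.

predicted reliability = 0.948

Length factor m = 10/4 = 2.5000
α' = m·α / (1 + (m−1)·α)
   = 10/4 × 0.880 / (1 + (10/4 − 1) × 0.880)
   = 2.2000 / 2.3200 = 0.948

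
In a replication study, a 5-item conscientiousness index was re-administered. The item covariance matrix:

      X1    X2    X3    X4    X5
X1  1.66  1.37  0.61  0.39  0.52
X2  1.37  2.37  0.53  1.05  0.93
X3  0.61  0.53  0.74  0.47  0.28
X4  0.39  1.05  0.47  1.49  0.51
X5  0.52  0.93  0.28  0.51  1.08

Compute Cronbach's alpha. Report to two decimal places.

Σσᵢ² = 1.66 + 2.37 + 0.74 + 1.49 + 1.08 = 7.34
Sum of the distinct covariances = 6.66
Var(T) = 7.34 + 2 × 6.66 = 20.66
α = (k/(k−1))·(1 − Σσᵢ²/Var(T)) = (5/4)·(1 − 7.34/20.66) = 0.81

α = 0.81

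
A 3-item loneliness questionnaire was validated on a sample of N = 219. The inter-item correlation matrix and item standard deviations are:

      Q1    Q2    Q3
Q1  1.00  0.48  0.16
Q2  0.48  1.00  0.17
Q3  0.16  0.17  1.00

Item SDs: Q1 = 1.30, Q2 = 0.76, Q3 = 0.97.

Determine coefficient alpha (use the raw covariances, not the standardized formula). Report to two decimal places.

Σσ²ᵢ = 1.30² + 0.76² + 0.97² = 3.2085
Covariances σ_ij = r_ij · s_i · s_j:
  σ(Q1,Q2) = 0.48 × 1.30 × 0.76 = 0.4742
  σ(Q1,Q3) = 0.16 × 1.30 × 0.97 = 0.2018
  σ(Q2,Q3) = 0.17 × 0.76 × 0.97 = 0.1253
σ²_T = Σσ²ᵢ + 2·Σσ_ij = 3.2085 + 2 × 0.8013 = 4.8111
α = (3/2)·(1 − 3.2085/4.8111) = 0.50

coefficient alpha = 0.50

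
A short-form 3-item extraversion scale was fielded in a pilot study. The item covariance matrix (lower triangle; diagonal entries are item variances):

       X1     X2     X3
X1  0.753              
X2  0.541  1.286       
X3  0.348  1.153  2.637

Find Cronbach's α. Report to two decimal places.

ΣVar(i) = 0.753 + 1.286 + 2.637 = 4.676
Sum of off-diagonal covariances = 2.042
σ²_total = 4.676 + 2 × 2.042 = 8.760
α = (k/(k−1))·(1 − ΣVar(i)/σ²_total) = (3/2)·(1 − 4.676/8.760) = 0.70

α = 0.70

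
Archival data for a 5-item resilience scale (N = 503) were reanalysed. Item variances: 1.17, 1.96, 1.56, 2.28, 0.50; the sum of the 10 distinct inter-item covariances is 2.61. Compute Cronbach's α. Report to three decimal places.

Σσᵢ² = 1.17 + 1.96 + 1.56 + 2.28 + 0.50 = 7.47
Sum of distinct covariances = 2.61
σ²_T = Σσᵢ² + 2·Σcov = 7.47 + 2 × 2.61 = 12.69
α = (5/4)·(1 − 7.47/12.69) = 0.514

α = 0.514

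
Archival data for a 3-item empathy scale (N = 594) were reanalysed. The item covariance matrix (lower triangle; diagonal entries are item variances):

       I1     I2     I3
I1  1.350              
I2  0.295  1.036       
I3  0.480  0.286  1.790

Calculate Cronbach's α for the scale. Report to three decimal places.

Cronbach's α = 0.505

Σσ²ᵢ = 1.350 + 1.036 + 1.790 = 4.176
Σ_{i<j} σ_ij = 1.061
Var(T) = 4.176 + 2 × 1.061 = 6.298
α = (k/(k−1))·(1 − Σσ²ᵢ/Var(T)) = (3/2)·(1 − 4.176/6.298) = 0.505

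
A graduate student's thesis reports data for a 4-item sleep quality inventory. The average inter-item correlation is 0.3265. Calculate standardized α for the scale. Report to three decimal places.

α = 0.660

Standardized α = k·r̄ / (1 + (k−1)·r̄) = 4 × 0.3265 / (1 + 3 × 0.3265)
  = 1.3060 / 1.9795 = 0.660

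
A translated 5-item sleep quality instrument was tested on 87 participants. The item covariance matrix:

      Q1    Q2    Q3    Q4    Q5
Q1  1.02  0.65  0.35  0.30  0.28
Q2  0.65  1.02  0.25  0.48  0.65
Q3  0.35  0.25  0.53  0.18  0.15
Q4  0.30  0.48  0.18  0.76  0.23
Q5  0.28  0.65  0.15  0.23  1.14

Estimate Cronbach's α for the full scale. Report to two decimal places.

Cronbach's α = 0.76

Σσᵢ² = 1.02 + 1.02 + 0.53 + 0.76 + 1.14 = 4.47
Sum of off-diagonal covariances = 3.52
total variance = 4.47 + 2 × 3.52 = 11.51
α = (k/(k−1))·(1 − Σσᵢ²/total variance) = (5/4)·(1 − 4.47/11.51) = 0.76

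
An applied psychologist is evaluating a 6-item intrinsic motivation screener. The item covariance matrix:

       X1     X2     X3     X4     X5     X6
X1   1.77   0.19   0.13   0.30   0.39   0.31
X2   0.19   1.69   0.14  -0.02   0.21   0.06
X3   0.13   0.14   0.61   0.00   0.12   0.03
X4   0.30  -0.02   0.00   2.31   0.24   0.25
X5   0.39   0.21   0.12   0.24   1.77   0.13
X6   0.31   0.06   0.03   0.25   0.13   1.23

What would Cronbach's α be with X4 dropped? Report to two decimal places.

Remaining items: X1, X2, X3, X5, X6 (k = 5).
Σσ²ᵢ = 1.77 + 1.69 + 0.61 + 1.77 + 1.23 = 7.07
Var(T) = 7.07 + 2 × 1.71 = 10.49
α (item deleted) = (5/4)·(1 − 7.07/10.49) = 0.41

Cronbach's α = 0.41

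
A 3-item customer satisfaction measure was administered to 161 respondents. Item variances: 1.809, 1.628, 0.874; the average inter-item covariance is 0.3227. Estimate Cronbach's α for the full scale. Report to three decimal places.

sum of item variances = 1.809 + 1.628 + 0.874 = 4.311
Sum of the 3 distinct covariances = 3 × 0.3227 = 0.9681
σ²_T = sum of item variances + 2·Σcov = 4.311 + 2 × 0.9681 = 6.2472
α = (3/2)·(1 − 4.311/6.2472) = 0.465

Cronbach's α = 0.465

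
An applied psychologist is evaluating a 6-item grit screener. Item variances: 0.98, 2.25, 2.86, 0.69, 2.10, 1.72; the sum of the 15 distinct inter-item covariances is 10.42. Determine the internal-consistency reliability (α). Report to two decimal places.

α = 0.80

ΣVar(i) = 0.98 + 2.25 + 2.86 + 0.69 + 2.10 + 1.72 = 10.60
Sum of distinct covariances = 10.42
total variance = ΣVar(i) + 2·Σcov = 10.60 + 2 × 10.42 = 31.44
α = (6/5)·(1 − 10.60/31.44) = 0.80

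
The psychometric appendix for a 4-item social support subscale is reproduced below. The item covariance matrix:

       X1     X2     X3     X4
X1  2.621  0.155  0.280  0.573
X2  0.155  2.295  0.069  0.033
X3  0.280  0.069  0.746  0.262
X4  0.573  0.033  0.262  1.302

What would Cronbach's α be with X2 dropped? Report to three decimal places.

α = 0.485

Remaining items: X1, X3, X4 (k = 3).
Σσ²ᵢ = 2.621 + 0.746 + 1.302 = 4.669
Var(T) = 4.669 + 2 × 1.115 = 6.899
α (item deleted) = (3/2)·(1 − 4.669/6.899) = 0.485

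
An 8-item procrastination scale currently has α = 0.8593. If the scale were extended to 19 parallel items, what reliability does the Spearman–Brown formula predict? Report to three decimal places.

Length factor m = 19/8 = 2.3750
α' = m·α / (1 + (m−1)·α)
   = 19/8 × 0.8593 / (1 + (19/8 − 1) × 0.8593)
   = 2.0408 / 2.1815 = 0.936

predicted reliability = 0.936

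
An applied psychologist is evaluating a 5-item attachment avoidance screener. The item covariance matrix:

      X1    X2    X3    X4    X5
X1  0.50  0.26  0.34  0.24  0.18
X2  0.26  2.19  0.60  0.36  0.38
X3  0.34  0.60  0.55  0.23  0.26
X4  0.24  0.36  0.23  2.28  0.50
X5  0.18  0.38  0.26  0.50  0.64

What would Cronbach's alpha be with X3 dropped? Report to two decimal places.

Cronbach's alpha = 0.54

Remaining items: X1, X2, X4, X5 (k = 4).
sum of item variances = 0.50 + 2.19 + 2.28 + 0.64 = 5.61
Var(T) = 5.61 + 2 × 1.92 = 9.45
α (item deleted) = (4/3)·(1 − 5.61/9.45) = 0.54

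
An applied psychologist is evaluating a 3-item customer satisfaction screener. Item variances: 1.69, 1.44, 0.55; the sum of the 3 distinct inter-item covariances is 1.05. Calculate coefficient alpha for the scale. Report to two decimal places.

Σσ²ᵢ = 1.69 + 1.44 + 0.55 = 3.68
Sum of distinct covariances = 1.05
total variance = Σσ²ᵢ + 2·Σcov = 3.68 + 2 × 1.05 = 5.78
α = (3/2)·(1 − 3.68/5.78) = 0.54

α = 0.54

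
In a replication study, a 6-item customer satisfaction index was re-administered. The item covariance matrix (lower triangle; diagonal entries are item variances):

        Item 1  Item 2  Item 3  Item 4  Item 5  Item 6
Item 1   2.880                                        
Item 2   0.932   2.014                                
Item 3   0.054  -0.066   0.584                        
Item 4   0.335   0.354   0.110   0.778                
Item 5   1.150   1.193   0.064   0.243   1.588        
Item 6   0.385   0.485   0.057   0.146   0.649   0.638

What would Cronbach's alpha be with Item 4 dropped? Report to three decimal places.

Remaining items: Item 1, Item 2, Item 3, Item 5, Item 6 (k = 5).
ΣVar(i) = 2.880 + 2.014 + 0.584 + 1.588 + 0.638 = 7.704
σ²_T = 7.704 + 2 × 4.903 = 17.510
α (item deleted) = (5/4)·(1 − 7.704/17.510) = 0.700

Cronbach's alpha = 0.700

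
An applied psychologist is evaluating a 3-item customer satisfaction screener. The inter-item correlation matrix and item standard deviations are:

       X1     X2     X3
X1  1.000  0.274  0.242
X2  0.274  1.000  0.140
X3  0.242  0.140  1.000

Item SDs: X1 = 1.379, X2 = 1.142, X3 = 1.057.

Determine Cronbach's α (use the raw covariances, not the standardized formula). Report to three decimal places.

Σσ²ᵢ = 1.379² + 1.142² + 1.057² = 4.3231
Covariances σ_ij = r_ij · s_i · s_j:
  σ(X1,X2) = 0.274 × 1.379 × 1.142 = 0.4315
  σ(X1,X3) = 0.242 × 1.379 × 1.057 = 0.3527
  σ(X2,X3) = 0.140 × 1.142 × 1.057 = 0.1690
σ²_T = Σσ²ᵢ + 2·Σσ_ij = 4.3231 + 2 × 0.9532 = 6.2295
α = (3/2)·(1 − 4.3231/6.2295) = 0.459

α = 0.459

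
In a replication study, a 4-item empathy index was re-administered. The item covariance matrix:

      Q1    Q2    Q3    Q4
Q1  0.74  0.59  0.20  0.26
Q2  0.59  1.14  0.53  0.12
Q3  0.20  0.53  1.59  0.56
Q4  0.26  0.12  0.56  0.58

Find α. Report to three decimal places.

ΣVar(i) = 0.74 + 1.14 + 1.59 + 0.58 = 4.05
Sum of the distinct covariances = 2.26
σ²_T = 4.05 + 2 × 2.26 = 8.57
α = (k/(k−1))·(1 − ΣVar(i)/σ²_T) = (4/3)·(1 − 4.05/8.57) = 0.703

α = 0.703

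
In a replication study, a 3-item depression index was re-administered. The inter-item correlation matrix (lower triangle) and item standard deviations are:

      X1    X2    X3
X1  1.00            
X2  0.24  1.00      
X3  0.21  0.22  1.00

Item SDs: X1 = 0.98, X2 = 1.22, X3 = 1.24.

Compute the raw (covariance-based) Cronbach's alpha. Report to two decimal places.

Σσ²ᵢ = 0.98² + 1.22² + 1.24² = 3.9864
Covariances σ_ij = r_ij · s_i · s_j:
  σ(X1,X2) = 0.24 × 0.98 × 1.22 = 0.2869
  σ(X1,X3) = 0.21 × 0.98 × 1.24 = 0.2552
  σ(X2,X3) = 0.22 × 1.22 × 1.24 = 0.3328
σ²_T = Σσ²ᵢ + 2·Σσ_ij = 3.9864 + 2 × 0.8749 = 5.7362
α = (3/2)·(1 − 3.9864/5.7362) = 0.46

α = 0.46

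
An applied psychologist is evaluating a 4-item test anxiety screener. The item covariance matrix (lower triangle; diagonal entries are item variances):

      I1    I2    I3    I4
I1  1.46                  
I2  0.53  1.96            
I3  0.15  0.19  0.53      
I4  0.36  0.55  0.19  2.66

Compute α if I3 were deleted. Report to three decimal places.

α = 0.482

Remaining items: I1, I2, I4 (k = 3).
Σσ²ᵢ = 1.46 + 1.96 + 2.66 = 6.08
σ²_total = 6.08 + 2 × 1.44 = 8.96
α (item deleted) = (3/2)·(1 − 6.08/8.96) = 0.482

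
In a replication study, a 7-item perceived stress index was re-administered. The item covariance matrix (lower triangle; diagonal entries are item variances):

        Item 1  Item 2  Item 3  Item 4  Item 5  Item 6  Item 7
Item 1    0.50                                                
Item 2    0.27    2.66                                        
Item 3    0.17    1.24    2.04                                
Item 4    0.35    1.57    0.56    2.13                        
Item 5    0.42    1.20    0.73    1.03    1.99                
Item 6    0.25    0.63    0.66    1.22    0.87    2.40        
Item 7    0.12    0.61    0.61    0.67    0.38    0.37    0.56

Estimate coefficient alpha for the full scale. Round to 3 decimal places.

α = 0.810

ΣVar(i) = 0.50 + 2.66 + 2.04 + 2.13 + 1.99 + 2.40 + 0.56 = 12.28
Σ_{i<j} σ_ij = 13.93
Var(T) = 12.28 + 2 × 13.93 = 40.14
α = (k/(k−1))·(1 − ΣVar(i)/Var(T)) = (7/6)·(1 − 12.28/40.14) = 0.810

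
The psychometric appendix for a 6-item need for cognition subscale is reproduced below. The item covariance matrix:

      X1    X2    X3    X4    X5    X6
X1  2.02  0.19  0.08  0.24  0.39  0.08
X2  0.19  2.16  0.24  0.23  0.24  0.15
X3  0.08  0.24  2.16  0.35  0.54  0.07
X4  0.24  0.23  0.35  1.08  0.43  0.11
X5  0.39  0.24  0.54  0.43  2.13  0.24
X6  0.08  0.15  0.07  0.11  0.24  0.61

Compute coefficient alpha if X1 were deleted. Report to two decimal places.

coefficient alpha = 0.49

Remaining items: X2, X3, X4, X5, X6 (k = 5).
Σσᵢ² = 2.16 + 2.16 + 1.08 + 2.13 + 0.61 = 8.14
total variance = 8.14 + 2 × 2.60 = 13.34
α (item deleted) = (5/4)·(1 − 8.14/13.34) = 0.49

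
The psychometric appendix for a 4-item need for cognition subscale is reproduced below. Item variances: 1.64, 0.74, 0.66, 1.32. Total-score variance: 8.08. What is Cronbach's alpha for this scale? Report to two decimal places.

Cronbach's alpha = 0.61

sum of item variances = 1.64 + 0.74 + 0.66 + 1.32 = 4.36
α = (k/(k−1))·(1 − sum of item variances/Var(T)) = (4/3)·(1 − 4.36/8.08) = 0.61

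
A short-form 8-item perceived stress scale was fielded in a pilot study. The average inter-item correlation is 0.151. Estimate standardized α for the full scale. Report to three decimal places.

standardized α = 0.587

Standardized α = k·r̄ / (1 + (k−1)·r̄) = 8 × 0.151 / (1 + 7 × 0.151)
  = 1.2080 / 2.0570 = 0.587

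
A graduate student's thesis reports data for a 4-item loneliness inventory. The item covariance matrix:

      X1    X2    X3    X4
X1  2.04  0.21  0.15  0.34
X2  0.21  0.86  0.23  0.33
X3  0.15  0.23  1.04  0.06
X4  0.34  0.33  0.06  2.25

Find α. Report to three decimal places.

ΣVar(i) = 2.04 + 0.86 + 1.04 + 2.25 = 6.19
Sum of off-diagonal covariances = 1.32
total variance = 6.19 + 2 × 1.32 = 8.83
α = (k/(k−1))·(1 − ΣVar(i)/total variance) = (4/3)·(1 − 6.19/8.83) = 0.399

α = 0.399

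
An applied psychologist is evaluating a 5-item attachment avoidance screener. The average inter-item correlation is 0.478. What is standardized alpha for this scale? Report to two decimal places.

Standardized α = k·r̄ / (1 + (k−1)·r̄) = 5 × 0.478 / (1 + 4 × 0.478)
  = 2.3900 / 2.9120 = 0.82

α = 0.82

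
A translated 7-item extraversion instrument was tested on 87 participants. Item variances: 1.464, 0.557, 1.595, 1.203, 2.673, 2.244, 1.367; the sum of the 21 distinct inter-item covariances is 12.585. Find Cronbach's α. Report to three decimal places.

Σσᵢ² = 1.464 + 0.557 + 1.595 + 1.203 + 2.673 + 2.244 + 1.367 = 11.103
Sum of distinct covariances = 12.585
total variance = Σσᵢ² + 2·Σcov = 11.103 + 2 × 12.585 = 36.273
α = (7/6)·(1 − 11.103/36.273) = 0.810

α = 0.810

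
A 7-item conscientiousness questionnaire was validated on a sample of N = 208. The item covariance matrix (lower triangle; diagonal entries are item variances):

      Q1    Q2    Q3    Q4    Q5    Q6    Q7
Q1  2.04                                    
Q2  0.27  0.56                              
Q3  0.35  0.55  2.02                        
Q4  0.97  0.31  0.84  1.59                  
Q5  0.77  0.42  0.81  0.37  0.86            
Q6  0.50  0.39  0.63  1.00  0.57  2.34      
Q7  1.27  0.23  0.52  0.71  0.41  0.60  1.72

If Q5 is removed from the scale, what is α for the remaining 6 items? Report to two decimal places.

α = 0.77

Remaining items: Q1, Q2, Q3, Q4, Q6, Q7 (k = 6).
ΣVar(i) = 2.04 + 0.56 + 2.02 + 1.59 + 2.34 + 1.72 = 10.27
total variance = 10.27 + 2 × 9.14 = 28.55
α (item deleted) = (6/5)·(1 − 10.27/28.55) = 0.77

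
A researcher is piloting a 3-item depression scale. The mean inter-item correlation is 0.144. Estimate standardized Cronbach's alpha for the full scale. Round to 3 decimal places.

Standardized α = k·r̄ / (1 + (k−1)·r̄) = 3 × 0.144 / (1 + 2 × 0.144)
  = 0.4320 / 1.2880 = 0.335

standardized Cronbach's alpha = 0.335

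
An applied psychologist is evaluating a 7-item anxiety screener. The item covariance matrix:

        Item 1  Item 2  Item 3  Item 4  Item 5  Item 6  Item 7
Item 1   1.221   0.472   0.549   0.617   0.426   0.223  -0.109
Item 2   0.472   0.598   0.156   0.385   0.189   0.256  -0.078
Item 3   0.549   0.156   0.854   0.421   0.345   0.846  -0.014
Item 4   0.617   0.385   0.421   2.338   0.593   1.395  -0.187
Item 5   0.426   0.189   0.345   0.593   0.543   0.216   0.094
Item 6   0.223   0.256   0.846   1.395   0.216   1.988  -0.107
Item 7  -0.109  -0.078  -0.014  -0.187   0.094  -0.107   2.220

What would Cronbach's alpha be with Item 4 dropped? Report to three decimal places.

Remaining items: Item 1, Item 2, Item 3, Item 5, Item 6, Item 7 (k = 6).
sum of item variances = 1.221 + 0.598 + 0.854 + 0.543 + 1.988 + 2.220 = 7.424
σ²_T = 7.424 + 2 × 3.464 = 14.352
α (item deleted) = (6/5)·(1 − 7.424/14.352) = 0.579

Cronbach's alpha = 0.579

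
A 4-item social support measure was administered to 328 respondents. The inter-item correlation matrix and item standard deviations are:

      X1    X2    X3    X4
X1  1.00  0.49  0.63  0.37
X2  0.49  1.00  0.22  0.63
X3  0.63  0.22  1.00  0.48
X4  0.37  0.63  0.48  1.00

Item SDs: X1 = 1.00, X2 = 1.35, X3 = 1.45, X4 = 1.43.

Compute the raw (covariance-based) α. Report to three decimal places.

Σσ²ᵢ = 1.00² + 1.35² + 1.45² + 1.43² = 6.9699
Covariances σ_ij = r_ij · s_i · s_j:
  σ(X1,X2) = 0.49 × 1.00 × 1.35 = 0.6615
  σ(X1,X3) = 0.63 × 1.00 × 1.45 = 0.9135
  σ(X1,X4) = 0.37 × 1.00 × 1.43 = 0.5291
  σ(X2,X3) = 0.22 × 1.35 × 1.45 = 0.4307
  σ(X2,X4) = 0.63 × 1.35 × 1.43 = 1.2162
  σ(X3,X4) = 0.48 × 1.45 × 1.43 = 0.9953
σ²_T = Σσ²ᵢ + 2·Σσ_ij = 6.9699 + 2 × 4.7463 = 16.4625
α = (4/3)·(1 − 6.9699/16.4625) = 0.769

α = 0.769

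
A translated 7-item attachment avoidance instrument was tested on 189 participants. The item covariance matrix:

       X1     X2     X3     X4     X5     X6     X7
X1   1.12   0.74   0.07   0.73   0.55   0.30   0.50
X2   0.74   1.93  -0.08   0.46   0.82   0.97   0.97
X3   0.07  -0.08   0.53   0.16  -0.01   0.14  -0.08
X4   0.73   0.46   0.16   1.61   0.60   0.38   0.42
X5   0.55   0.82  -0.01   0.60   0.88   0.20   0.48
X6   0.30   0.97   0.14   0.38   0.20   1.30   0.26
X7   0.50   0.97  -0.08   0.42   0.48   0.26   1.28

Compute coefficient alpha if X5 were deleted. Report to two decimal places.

Remaining items: X1, X2, X3, X4, X6, X7 (k = 6).
Σσᵢ² = 1.12 + 1.93 + 0.53 + 1.61 + 1.30 + 1.28 = 7.77
Var(T) = 7.77 + 2 × 5.94 = 19.65
α (item deleted) = (6/5)·(1 − 7.77/19.65) = 0.73

coefficient alpha = 0.73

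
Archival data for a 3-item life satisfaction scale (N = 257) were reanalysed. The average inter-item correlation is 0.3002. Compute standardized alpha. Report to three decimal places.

Standardized α = k·r̄ / (1 + (k−1)·r̄) = 3 × 0.3002 / (1 + 2 × 0.3002)
  = 0.9006 / 1.6004 = 0.563

α = 0.563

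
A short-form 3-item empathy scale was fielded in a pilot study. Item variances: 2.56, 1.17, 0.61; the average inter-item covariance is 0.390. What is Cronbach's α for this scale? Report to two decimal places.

sum of item variances = 2.56 + 1.17 + 0.61 = 4.34
Sum of the 3 distinct covariances = 3 × 0.390 = 1.170
Var(T) = sum of item variances + 2·Σcov = 4.34 + 2 × 1.170 = 6.680
α = (3/2)·(1 − 4.34/6.680) = 0.53

α = 0.53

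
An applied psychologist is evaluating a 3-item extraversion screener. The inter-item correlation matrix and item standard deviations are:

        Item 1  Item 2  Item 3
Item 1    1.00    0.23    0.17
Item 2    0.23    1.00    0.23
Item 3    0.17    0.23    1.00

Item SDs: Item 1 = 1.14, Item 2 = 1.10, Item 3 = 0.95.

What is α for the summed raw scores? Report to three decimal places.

Σσ²ᵢ = 1.14² + 1.10² + 0.95² = 3.4121
Covariances σ_ij = r_ij · s_i · s_j:
  σ(Item 1,Item 2) = 0.23 × 1.14 × 1.10 = 0.2884
  σ(Item 1,Item 3) = 0.17 × 1.14 × 0.95 = 0.1841
  σ(Item 2,Item 3) = 0.23 × 1.10 × 0.95 = 0.2404
σ²_T = Σσ²ᵢ + 2·Σσ_ij = 3.4121 + 2 × 0.7129 = 4.8379
α = (3/2)·(1 − 3.4121/4.8379) = 0.442

α = 0.442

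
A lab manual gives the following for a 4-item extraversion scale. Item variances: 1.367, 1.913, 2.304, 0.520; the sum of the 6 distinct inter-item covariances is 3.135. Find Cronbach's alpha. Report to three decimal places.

α = 0.676

ΣVar(i) = 1.367 + 1.913 + 2.304 + 0.520 = 6.104
Sum of distinct covariances = 3.135
σ²_total = ΣVar(i) + 2·Σcov = 6.104 + 2 × 3.135 = 12.374
α = (4/3)·(1 − 6.104/12.374) = 0.676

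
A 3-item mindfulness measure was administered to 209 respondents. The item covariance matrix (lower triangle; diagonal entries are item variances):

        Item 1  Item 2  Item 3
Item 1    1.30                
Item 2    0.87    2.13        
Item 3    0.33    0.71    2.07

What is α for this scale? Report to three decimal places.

Σσᵢ² = 1.30 + 2.13 + 2.07 = 5.50
Σ_{i<j} σ_ij = 1.91
σ²_T = 5.50 + 2 × 1.91 = 9.32
α = (k/(k−1))·(1 − Σσᵢ²/σ²_T) = (3/2)·(1 − 5.50/9.32) = 0.615

α = 0.615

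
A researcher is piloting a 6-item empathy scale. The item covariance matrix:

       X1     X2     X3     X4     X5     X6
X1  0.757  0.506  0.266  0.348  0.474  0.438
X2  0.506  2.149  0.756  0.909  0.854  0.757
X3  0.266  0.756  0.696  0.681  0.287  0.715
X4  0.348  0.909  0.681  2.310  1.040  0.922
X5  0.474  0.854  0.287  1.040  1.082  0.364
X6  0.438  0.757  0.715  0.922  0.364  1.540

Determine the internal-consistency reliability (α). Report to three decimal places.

Σσ²ᵢ = 0.757 + 2.149 + 0.696 + 2.310 + 1.082 + 1.540 = 8.534
Sum of off-diagonal covariances = 9.317
σ²_T = 8.534 + 2 × 9.317 = 27.168
α = (k/(k−1))·(1 − Σσ²ᵢ/σ²_T) = (6/5)·(1 − 8.534/27.168) = 0.823

α = 0.823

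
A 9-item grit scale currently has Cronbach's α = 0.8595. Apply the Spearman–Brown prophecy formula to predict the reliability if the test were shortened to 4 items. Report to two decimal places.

Length factor m = 4/9 = 0.4444
α' = m·α / (1 − (1−m)·α)
   = 4/9 × 0.8595 / (1 − (1 − 4/9) × 0.8595)
   = 0.3820 / 0.5225 = 0.73

predicted reliability = 0.73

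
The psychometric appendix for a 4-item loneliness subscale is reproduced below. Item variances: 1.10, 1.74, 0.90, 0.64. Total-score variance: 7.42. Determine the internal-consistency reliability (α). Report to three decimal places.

α = 0.546

sum of item variances = 1.10 + 1.74 + 0.90 + 0.64 = 4.38
α = (k/(k−1))·(1 − sum of item variances/Var(T)) = (4/3)·(1 − 4.38/7.42) = 0.546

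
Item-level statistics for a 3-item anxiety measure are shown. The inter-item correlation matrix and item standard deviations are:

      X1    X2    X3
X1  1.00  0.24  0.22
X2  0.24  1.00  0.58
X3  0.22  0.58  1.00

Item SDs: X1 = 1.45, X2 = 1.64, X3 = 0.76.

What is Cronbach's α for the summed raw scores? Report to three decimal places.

Σσ²ᵢ = 1.45² + 1.64² + 0.76² = 5.3697
Covariances σ_ij = r_ij · s_i · s_j:
  σ(X1,X2) = 0.24 × 1.45 × 1.64 = 0.5707
  σ(X1,X3) = 0.22 × 1.45 × 0.76 = 0.2424
  σ(X2,X3) = 0.58 × 1.64 × 0.76 = 0.7229
σ²_T = Σσ²ᵢ + 2·Σσ_ij = 5.3697 + 2 × 1.5360 = 8.4417
α = (3/2)·(1 − 5.3697/8.4417) = 0.546

α = 0.546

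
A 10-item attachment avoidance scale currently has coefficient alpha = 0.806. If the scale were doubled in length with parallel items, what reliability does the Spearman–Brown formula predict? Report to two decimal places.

predicted reliability = 0.89

Length factor m = 2
α' = m·α / (1 + (m−1)·α)
   = 2 × 0.806 / (1 + (2 − 1) × 0.806)
   = 1.6120 / 1.8060 = 0.89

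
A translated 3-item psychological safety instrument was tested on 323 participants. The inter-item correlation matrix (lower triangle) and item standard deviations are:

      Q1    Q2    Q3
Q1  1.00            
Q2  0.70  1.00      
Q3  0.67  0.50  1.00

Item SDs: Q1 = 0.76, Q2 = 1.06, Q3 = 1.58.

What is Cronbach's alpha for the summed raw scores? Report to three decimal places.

α = 0.769

Σσ²ᵢ = 0.76² + 1.06² + 1.58² = 4.1976
Covariances σ_ij = r_ij · s_i · s_j:
  σ(Q1,Q2) = 0.70 × 0.76 × 1.06 = 0.5639
  σ(Q1,Q3) = 0.67 × 0.76 × 1.58 = 0.8045
  σ(Q2,Q3) = 0.50 × 1.06 × 1.58 = 0.8374
σ²_T = Σσ²ᵢ + 2·Σσ_ij = 4.1976 + 2 × 2.2058 = 8.6092
α = (3/2)·(1 − 4.1976/8.6092) = 0.769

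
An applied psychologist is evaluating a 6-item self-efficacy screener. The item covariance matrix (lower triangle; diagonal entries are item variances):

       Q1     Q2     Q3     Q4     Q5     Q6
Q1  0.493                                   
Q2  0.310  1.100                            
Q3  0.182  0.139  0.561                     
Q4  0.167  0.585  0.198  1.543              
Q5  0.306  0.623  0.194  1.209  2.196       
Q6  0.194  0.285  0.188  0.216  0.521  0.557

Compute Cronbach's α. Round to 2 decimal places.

α = 0.75

sum of item variances = 0.493 + 1.100 + 0.561 + 1.543 + 2.196 + 0.557 = 6.450
Sum of the distinct covariances = 5.317
Var(T) = 6.450 + 2 × 5.317 = 17.084
α = (k/(k−1))·(1 − sum of item variances/Var(T)) = (6/5)·(1 − 6.450/17.084) = 0.75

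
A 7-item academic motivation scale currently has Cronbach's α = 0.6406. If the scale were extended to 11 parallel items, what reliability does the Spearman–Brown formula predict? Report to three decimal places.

Length factor m = 11/7 = 1.5714
α' = m·α / (1 + (m−1)·α)
   = 11/7 × 0.6406 / (1 + (11/7 − 1) × 0.6406)
   = 1.0067 / 1.3661 = 0.737

predicted reliability = 0.737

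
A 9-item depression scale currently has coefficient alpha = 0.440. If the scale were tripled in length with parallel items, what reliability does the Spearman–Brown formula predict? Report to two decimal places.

Length factor m = 3
α' = m·α / (1 + (m−1)·α)
   = 3 × 0.440 / (1 + (3 − 1) × 0.440)
   = 1.3200 / 1.8800 = 0.70

predicted reliability = 0.70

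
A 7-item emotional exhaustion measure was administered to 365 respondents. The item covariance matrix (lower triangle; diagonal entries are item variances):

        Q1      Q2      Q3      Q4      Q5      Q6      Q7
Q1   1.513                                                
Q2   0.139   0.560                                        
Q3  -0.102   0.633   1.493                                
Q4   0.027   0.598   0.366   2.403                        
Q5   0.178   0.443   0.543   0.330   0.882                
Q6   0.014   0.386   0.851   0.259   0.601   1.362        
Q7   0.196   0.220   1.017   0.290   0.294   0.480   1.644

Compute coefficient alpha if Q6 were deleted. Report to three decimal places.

α = 0.659

Remaining items: Q1, Q2, Q3, Q4, Q5, Q7 (k = 6).
ΣVar(i) = 1.513 + 0.560 + 1.493 + 2.403 + 0.882 + 1.644 = 8.495
total variance = 8.495 + 2 × 5.172 = 18.839
α (item deleted) = (6/5)·(1 − 8.495/18.839) = 0.659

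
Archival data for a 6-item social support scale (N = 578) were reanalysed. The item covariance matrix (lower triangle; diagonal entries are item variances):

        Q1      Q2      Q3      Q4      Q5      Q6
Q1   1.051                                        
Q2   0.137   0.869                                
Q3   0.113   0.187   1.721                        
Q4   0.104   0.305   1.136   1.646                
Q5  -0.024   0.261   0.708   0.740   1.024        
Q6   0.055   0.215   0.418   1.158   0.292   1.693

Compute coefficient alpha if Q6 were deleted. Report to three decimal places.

Remaining items: Q1, Q2, Q3, Q4, Q5 (k = 5).
Σσᵢ² = 1.051 + 0.869 + 1.721 + 1.646 + 1.024 = 6.311
σ²_total = 6.311 + 2 × 3.667 = 13.645
α (item deleted) = (5/4)·(1 − 6.311/13.645) = 0.672

α = 0.672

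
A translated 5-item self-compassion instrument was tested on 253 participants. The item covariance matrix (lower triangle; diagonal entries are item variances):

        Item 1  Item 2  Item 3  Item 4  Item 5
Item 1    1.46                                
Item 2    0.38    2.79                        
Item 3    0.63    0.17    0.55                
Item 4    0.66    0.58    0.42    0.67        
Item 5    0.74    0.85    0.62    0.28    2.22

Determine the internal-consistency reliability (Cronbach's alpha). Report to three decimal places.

sum of item variances = 1.46 + 2.79 + 0.55 + 0.67 + 2.22 = 7.69
Sum of off-diagonal covariances = 5.33
σ²_T = 7.69 + 2 × 5.33 = 18.35
α = (k/(k−1))·(1 − sum of item variances/σ²_T) = (5/4)·(1 − 7.69/18.35) = 0.726

Cronbach's alpha = 0.726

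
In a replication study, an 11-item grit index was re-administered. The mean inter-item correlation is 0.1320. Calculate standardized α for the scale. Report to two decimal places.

Standardized α = k·r̄ / (1 + (k−1)·r̄) = 11 × 0.1320 / (1 + 10 × 0.1320)
  = 1.4520 / 2.3200 = 0.63

standardized α = 0.63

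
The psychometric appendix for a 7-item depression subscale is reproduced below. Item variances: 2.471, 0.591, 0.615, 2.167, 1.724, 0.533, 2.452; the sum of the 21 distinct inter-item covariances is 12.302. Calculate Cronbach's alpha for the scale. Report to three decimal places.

sum of item variances = 2.471 + 0.591 + 0.615 + 2.167 + 1.724 + 0.533 + 2.452 = 10.553
Sum of distinct covariances = 12.302
Var(T) = sum of item variances + 2·Σcov = 10.553 + 2 × 12.302 = 35.157
α = (7/6)·(1 − 10.553/35.157) = 0.816

Cronbach's alpha = 0.816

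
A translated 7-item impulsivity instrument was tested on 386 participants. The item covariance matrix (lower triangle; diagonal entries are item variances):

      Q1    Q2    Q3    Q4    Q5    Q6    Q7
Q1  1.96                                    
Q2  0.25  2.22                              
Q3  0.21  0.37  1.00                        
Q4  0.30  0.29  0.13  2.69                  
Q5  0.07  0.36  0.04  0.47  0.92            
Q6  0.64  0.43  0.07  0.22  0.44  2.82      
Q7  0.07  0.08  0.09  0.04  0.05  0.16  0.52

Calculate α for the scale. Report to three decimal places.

α = 0.514

Σσ²ᵢ = 1.96 + 2.22 + 1.00 + 2.69 + 0.92 + 2.82 + 0.52 = 12.13
Sum of the distinct covariances = 4.78
σ²_T = 12.13 + 2 × 4.78 = 21.69
α = (k/(k−1))·(1 − Σσ²ᵢ/σ²_T) = (7/6)·(1 − 12.13/21.69) = 0.514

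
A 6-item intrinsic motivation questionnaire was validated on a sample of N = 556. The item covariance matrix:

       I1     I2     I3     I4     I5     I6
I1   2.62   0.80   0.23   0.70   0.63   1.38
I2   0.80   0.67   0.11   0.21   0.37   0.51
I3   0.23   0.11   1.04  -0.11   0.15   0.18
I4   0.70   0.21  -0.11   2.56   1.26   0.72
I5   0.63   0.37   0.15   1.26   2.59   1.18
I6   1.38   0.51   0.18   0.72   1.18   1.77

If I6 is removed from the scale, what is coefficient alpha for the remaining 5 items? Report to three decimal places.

coefficient alpha = 0.598

Remaining items: I1, I2, I3, I4, I5 (k = 5).
Σσ²ᵢ = 2.62 + 0.67 + 1.04 + 2.56 + 2.59 = 9.48
Var(T) = 9.48 + 2 × 4.35 = 18.18
α (item deleted) = (5/4)·(1 − 9.48/18.18) = 0.598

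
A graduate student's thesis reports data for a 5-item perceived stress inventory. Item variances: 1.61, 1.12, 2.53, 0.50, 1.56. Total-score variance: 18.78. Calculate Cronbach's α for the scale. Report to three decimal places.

ΣVar(i) = 1.61 + 1.12 + 2.53 + 0.50 + 1.56 = 7.32
α = (k/(k−1))·(1 − ΣVar(i)/total variance) = (5/4)·(1 − 7.32/18.78) = 0.763

Cronbach's α = 0.763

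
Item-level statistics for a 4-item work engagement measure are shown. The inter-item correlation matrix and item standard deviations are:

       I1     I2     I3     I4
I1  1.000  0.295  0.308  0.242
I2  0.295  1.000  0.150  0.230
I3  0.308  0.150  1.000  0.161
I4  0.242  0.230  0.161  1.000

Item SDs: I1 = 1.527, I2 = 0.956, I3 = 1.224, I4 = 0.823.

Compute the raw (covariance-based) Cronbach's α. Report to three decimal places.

α = 0.537

Σσ²ᵢ = 1.527² + 0.956² + 1.224² + 0.823² = 5.4212
Covariances σ_ij = r_ij · s_i · s_j:
  σ(I1,I2) = 0.295 × 1.527 × 0.956 = 0.4306
  σ(I1,I3) = 0.308 × 1.527 × 1.224 = 0.5757
  σ(I1,I4) = 0.242 × 1.527 × 0.823 = 0.3041
  σ(I2,I3) = 0.150 × 0.956 × 1.224 = 0.1755
  σ(I2,I4) = 0.230 × 0.956 × 0.823 = 0.1810
  σ(I3,I4) = 0.161 × 1.224 × 0.823 = 0.1622
σ²_T = Σσ²ᵢ + 2·Σσ_ij = 5.4212 + 2 × 1.8291 = 9.0794
α = (4/3)·(1 − 5.4212/9.0794) = 0.537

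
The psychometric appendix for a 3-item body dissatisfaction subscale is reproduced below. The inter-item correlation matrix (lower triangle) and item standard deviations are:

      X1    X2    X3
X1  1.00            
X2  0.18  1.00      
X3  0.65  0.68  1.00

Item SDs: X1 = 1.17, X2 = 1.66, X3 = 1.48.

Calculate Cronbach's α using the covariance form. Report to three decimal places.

Σσ²ᵢ = 1.17² + 1.66² + 1.48² = 6.3149
Covariances σ_ij = r_ij · s_i · s_j:
  σ(X1,X2) = 0.18 × 1.17 × 1.66 = 0.3496
  σ(X1,X3) = 0.65 × 1.17 × 1.48 = 1.1255
  σ(X2,X3) = 0.68 × 1.66 × 1.48 = 1.6706
σ²_T = Σσ²ᵢ + 2·Σσ_ij = 6.3149 + 2 × 3.1457 = 12.6063
α = (3/2)·(1 − 6.3149/12.6063) = 0.749

α = 0.749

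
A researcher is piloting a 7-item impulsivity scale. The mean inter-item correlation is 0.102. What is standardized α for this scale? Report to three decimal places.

standardized α = 0.443

Standardized α = k·r̄ / (1 + (k−1)·r̄) = 7 × 0.102 / (1 + 6 × 0.102)
  = 0.7140 / 1.6120 = 0.443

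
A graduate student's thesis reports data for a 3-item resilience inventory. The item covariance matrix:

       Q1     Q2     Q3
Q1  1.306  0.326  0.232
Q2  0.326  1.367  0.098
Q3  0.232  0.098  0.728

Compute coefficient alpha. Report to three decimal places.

α = 0.418

Σσ²ᵢ = 1.306 + 1.367 + 0.728 = 3.401
Sum of off-diagonal covariances = 0.656
σ²_total = 3.401 + 2 × 0.656 = 4.713
α = (k/(k−1))·(1 − Σσ²ᵢ/σ²_total) = (3/2)·(1 − 3.401/4.713) = 0.418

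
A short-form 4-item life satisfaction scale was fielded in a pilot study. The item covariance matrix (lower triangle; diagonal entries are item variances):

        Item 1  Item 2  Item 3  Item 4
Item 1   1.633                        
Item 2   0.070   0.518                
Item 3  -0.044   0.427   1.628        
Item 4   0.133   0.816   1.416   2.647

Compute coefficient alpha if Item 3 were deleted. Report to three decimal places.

Remaining items: Item 1, Item 2, Item 4 (k = 3).
Σσᵢ² = 1.633 + 0.518 + 2.647 = 4.798
total variance = 4.798 + 2 × 1.019 = 6.836
α (item deleted) = (3/2)·(1 − 4.798/6.836) = 0.447

α = 0.447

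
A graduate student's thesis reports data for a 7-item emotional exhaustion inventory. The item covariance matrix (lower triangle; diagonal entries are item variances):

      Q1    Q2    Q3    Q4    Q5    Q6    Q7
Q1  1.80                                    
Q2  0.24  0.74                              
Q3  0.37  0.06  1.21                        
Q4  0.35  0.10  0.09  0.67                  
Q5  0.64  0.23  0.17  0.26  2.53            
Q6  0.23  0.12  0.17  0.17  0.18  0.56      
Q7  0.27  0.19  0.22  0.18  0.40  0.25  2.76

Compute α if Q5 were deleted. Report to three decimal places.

α = 0.525

Remaining items: Q1, Q2, Q3, Q4, Q6, Q7 (k = 6).
sum of item variances = 1.80 + 0.74 + 1.21 + 0.67 + 0.56 + 2.76 = 7.74
σ²_total = 7.74 + 2 × 3.01 = 13.76
α (item deleted) = (6/5)·(1 − 7.74/13.76) = 0.525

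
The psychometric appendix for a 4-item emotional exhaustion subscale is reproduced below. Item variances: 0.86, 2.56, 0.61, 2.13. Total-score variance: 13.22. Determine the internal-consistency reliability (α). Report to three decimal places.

Σσᵢ² = 0.86 + 2.56 + 0.61 + 2.13 = 6.16
α = (k/(k−1))·(1 − Σσᵢ²/σ²_T) = (4/3)·(1 − 6.16/13.22) = 0.712

α = 0.712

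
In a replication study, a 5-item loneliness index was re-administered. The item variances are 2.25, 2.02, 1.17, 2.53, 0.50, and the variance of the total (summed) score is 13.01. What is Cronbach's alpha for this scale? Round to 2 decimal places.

α = 0.44

sum of item variances = 2.25 + 2.02 + 1.17 + 2.53 + 0.50 = 8.47
α = (k/(k−1))·(1 − sum of item variances/σ²_T) = (5/4)·(1 − 8.47/13.01) = 0.44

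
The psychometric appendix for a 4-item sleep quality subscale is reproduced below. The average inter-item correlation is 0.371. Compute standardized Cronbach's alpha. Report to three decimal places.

α = 0.702

Standardized α = k·r̄ / (1 + (k−1)·r̄) = 4 × 0.371 / (1 + 3 × 0.371)
  = 1.4840 / 2.1130 = 0.702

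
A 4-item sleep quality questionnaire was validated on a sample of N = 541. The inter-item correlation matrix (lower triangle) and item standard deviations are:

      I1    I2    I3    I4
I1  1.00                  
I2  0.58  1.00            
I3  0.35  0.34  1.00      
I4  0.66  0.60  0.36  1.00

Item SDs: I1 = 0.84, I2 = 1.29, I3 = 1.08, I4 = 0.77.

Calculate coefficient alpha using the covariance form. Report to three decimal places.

coefficient alpha = 0.761

Σσ²ᵢ = 0.84² + 1.29² + 1.08² + 0.77² = 4.1290
Covariances σ_ij = r_ij · s_i · s_j:
  σ(I1,I2) = 0.58 × 0.84 × 1.29 = 0.6285
  σ(I1,I3) = 0.35 × 0.84 × 1.08 = 0.3175
  σ(I1,I4) = 0.66 × 0.84 × 0.77 = 0.4269
  σ(I2,I3) = 0.34 × 1.29 × 1.08 = 0.4737
  σ(I2,I4) = 0.60 × 1.29 × 0.77 = 0.5960
  σ(I3,I4) = 0.36 × 1.08 × 0.77 = 0.2994
σ²_T = Σσ²ᵢ + 2·Σσ_ij = 4.1290 + 2 × 2.7420 = 9.6130
α = (4/3)·(1 − 4.1290/9.6130) = 0.761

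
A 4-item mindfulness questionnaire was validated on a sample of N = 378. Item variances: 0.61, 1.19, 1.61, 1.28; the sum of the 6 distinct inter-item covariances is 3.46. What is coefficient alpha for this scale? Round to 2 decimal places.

coefficient alpha = 0.79

Σσᵢ² = 0.61 + 1.19 + 1.61 + 1.28 = 4.69
Sum of distinct covariances = 3.46
σ²_total = Σσᵢ² + 2·Σcov = 4.69 + 2 × 3.46 = 11.61
α = (4/3)·(1 − 4.69/11.61) = 0.79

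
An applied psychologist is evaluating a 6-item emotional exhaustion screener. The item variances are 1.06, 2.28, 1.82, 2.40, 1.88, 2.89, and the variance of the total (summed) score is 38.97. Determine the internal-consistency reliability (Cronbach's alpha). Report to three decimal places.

Cronbach's alpha = 0.820

Σσᵢ² = 1.06 + 2.28 + 1.82 + 2.40 + 1.88 + 2.89 = 12.33
α = (k/(k−1))·(1 − Σσᵢ²/Var(T)) = (6/5)·(1 − 12.33/38.97) = 0.820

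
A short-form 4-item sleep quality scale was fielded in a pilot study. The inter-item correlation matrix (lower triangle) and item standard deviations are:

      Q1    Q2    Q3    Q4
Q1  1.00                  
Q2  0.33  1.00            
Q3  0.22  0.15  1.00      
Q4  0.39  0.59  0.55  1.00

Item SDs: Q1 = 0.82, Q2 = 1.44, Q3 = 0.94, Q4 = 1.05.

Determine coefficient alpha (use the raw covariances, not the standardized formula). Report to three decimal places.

Σσ²ᵢ = 0.82² + 1.44² + 0.94² + 1.05² = 4.7321
Covariances σ_ij = r_ij · s_i · s_j:
  σ(Q1,Q2) = 0.33 × 0.82 × 1.44 = 0.3897
  σ(Q1,Q3) = 0.22 × 0.82 × 0.94 = 0.1696
  σ(Q1,Q4) = 0.39 × 0.82 × 1.05 = 0.3358
  σ(Q2,Q3) = 0.15 × 1.44 × 0.94 = 0.2030
  σ(Q2,Q4) = 0.59 × 1.44 × 1.05 = 0.8921
  σ(Q3,Q4) = 0.55 × 0.94 × 1.05 = 0.5429
σ²_T = Σσ²ᵢ + 2·Σσ_ij = 4.7321 + 2 × 2.5331 = 9.7983
α = (4/3)·(1 − 4.7321/9.7983) = 0.689

α = 0.689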